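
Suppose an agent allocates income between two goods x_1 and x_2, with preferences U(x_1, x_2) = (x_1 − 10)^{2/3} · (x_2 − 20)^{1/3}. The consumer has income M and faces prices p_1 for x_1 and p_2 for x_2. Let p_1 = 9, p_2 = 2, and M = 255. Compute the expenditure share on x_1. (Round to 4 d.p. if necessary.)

After buying the subsistence bundle (10, 20), a share 2/3 of the remaining income goes to x_1: x_1* = 10 + 2/3·(M − 10p_1 − 20p_2)/p_1.
Discretionary income = 255 − 10·9 − 20·2 = 125; x_1* = 10 + 2/3·125/9 = 19.2593; x_2* = 20 + 1/3·125/2 = 40.8333.
Expenditure on x_1: 9·19.2593 = 173.3333; share = 0.6797.

share on x_1 = 0.6797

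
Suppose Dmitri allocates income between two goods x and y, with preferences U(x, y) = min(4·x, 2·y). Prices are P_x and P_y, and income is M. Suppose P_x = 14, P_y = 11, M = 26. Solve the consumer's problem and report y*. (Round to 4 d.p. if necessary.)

With perfect complements, no substitution: consume in ratio x:y = 2:4.
Budget: P_x·x + P_y·2·x = M, so (2·P_x + 4·P_y)·x = 2·M.
Demand: x*(P_x,P_y,M) = 2·M/(2·P_x + 4·P_y), y* = 4·M/(2·P_x + 4·P_y).
Here 2·14 + 4·11 = 72, giving y* = 1.4444.

y* = 1.4444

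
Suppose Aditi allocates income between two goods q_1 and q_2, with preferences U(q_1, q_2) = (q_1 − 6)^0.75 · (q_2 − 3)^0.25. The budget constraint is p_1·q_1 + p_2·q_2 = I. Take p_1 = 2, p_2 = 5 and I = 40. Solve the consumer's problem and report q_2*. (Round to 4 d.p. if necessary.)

q_2* = 3.65

This is Cobb-Douglas in (q_1−6, q_2−3): tangency gives 0.75·p_2·(q_2−3) = 0.25·p_1·(q_1−6).
After buying the subsistence bundle (6, 3), a share 0.75 of the remaining income goes to q_1: q_1* = 6 + 0.75·(I − 6p_1 − 3p_2)/p_1.
Discretionary income = 40 − 6·2 − 3·5 = 13; q_2* = 3 + 0.25·13/5 = 3.65.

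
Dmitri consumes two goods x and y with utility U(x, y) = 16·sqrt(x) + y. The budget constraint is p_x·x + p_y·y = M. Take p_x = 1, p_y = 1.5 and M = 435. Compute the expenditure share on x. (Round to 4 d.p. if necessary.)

share on x = 0.331

MU_x = 8/√x, MU_y = 1. Tangency: 8/√x = p_x/p_y.
Solve: √x = 8·p_y/p_x, so x*(p_x,p_y) = (8·p_y/p_x)², and y* = (M − p_x·x*)/p_y.
Plugging in: x* = (8·1.5/1)² = 144, y* = 194.
Expenditure on x: 1·144 = 144; share = 0.331.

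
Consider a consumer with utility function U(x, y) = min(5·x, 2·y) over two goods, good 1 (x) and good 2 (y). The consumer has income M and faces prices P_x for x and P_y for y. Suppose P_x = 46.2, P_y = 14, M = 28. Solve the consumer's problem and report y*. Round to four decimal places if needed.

Leontief preferences: the optimum is at the kink where x/2 = y/5, i.e. y = (5/2)·x.
Budget: P_x·x + P_y·(5/2)·x = M, so (2·P_x + 5·P_y)·x = 2·M.
Demand: x*(P_x,P_y,M) = 2·M/(2·P_x + 5·P_y), y* = 5·M/(2·P_x + 5·P_y).
Here 2·46.2 + 5·14 = 162.4, giving y* = 0.8621.

y* = 0.8621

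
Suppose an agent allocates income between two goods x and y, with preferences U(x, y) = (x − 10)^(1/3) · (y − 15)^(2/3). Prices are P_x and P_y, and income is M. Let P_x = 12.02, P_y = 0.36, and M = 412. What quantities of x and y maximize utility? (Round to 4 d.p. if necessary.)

x* = 17.9423, y* = 545.3704

This is Cobb-Douglas in (x−10, y−15): tangency gives 1/3·P_y·(y−15) = 2/3·P_x·(x−10).
Substituting into the budget: x* = 10 + 1/3·(M − 10·P_x − 15·P_y)/P_x, and y* = 15 + 2/3·(…)/P_y.
Discretionary income = 412 − 10·12.02 − 15·0.36 = 286.4; x* = 10 + 1/3·286.4/12.02 = 17.9423; y* = 15 + 2/3·286.4/0.36 = 545.3704.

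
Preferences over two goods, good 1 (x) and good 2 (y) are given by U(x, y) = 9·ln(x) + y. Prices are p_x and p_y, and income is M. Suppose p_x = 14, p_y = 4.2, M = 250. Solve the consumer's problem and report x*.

x* = 2.7

Set MRS = p_x/p_y: (9/x)/1 = p_x/p_y.
So x*(p_x,p_y) = 9·p_y/p_x, independent of income; and y* = (M − 9·p_y)/p_y.
At the given prices: x* = 9·4.2/14 = 2.7.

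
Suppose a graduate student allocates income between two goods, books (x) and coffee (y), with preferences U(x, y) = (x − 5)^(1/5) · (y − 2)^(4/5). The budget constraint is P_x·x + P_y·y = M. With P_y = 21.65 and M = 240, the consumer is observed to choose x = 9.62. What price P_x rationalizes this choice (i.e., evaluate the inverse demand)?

P_x = 7

This is Cobb-Douglas in (x−5, y−2): tangency gives 0.2·P_y·(y−2) = 0.8·P_x·(x−5).
Substituting into the budget: x* = 5 + 0.2·(M − 5·P_x − 2·P_y)/P_x, and y* = 2 + 0.8·(…)/P_y.
Set x* = 9.62 in the demand function and solve for P_x: P_x = 7.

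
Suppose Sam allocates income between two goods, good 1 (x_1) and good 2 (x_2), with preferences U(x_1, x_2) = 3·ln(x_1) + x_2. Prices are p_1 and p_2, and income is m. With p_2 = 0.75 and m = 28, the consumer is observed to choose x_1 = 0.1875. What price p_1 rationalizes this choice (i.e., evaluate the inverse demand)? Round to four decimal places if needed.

Set MRS = p_1/p_2: (3/x_1)/1 = p_1/p_2.
So x_1*(p_1,p_2) = 3·p_2/p_1, independent of income; and x_2* = (m − 3·p_2)/p_2.
Set x_1* = 0.1875 in the demand function and solve for p_1: p_1 = 12.

p_1 = 12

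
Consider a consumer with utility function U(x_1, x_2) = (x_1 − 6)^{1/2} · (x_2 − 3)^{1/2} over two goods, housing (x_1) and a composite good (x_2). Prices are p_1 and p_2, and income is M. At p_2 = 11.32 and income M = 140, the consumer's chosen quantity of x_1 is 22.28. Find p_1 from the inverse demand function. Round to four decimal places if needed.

p_1 = 2.75

Let x_1' = x_1−6, x_2' = x_2−3. MRS = x_2'/x_1' = p_1/p_2.
After buying the subsistence bundle (6, 3), a share 0.5 of the remaining income goes to x_1: x_1* = 6 + 0.5·(M − 6p_1 − 3p_2)/p_1.
Set x_1* = 22.28 in the demand function and solve for p_1: p_1 = 2.75.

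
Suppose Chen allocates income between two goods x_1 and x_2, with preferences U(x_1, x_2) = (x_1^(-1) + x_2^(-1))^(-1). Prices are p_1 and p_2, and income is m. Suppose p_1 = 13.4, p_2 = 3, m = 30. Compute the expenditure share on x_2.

share on x_2 = 0.3212

MU_x_1 ∝ x_1^(-2), MU_x_2 ∝ x_2^(-2), so MRS = (x_2/x_1)^(2) = p_1/p_2.
Hence x_2/x_1 = (p_1/p_2)^(1/(2)), i.e. raised to the 0.5 power.
With the ratio pinned down, the budget gives x_1* = m/(p_1 + p_2·(x_2/x_1)) and x_2* = (x_2/x_1)·x_1*.
Numerically x_2/x_1 = 2.113449, so x_1* = 30/(13.4 + 3·2.113449) = 1.5197 and x_2* = 2.113449·1.5197 = 3.2119.
Expenditure on x_2: 3·3.2119 = 9.6356; share = 0.3212.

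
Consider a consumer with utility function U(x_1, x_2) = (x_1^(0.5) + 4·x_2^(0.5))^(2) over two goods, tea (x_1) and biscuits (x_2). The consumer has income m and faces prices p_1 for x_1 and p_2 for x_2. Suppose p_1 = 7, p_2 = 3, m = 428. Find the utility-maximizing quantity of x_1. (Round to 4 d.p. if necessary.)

x_1* = 1.595

Numerically x_2/x_1 = 87.111111, so x_1* = 428/(7 + 3·87.111111) = 1.595.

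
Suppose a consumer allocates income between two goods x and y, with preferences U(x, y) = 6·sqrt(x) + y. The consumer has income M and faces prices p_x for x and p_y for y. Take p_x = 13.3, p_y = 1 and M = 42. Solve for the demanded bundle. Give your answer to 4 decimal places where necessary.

Plugging in: x* = (3·1/13.3)² = 0.0509, y* = 41.3233.

x* = 0.0509, y* = 41.3233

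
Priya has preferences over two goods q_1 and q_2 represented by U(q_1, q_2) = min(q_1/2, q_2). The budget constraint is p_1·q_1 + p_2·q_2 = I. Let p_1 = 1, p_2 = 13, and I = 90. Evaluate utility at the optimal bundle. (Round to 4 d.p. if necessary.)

With perfect complements, no substitution: consume in ratio q_1:q_2 = 2:1.
Budget: p_1·q_1 + p_2·(1/2)·q_1 = I, so (2·p_1 + p_2)·q_1 = 2·I.
Demand: q_1*(p_1,p_2,I) = 2·I/(2·p_1 + p_2), q_2* = I/(2·p_1 + p_2).
Here 2·1 + 13 = 15, giving q_1* = 12 and q_2* = 6.
Utility at the optimum: U(12, 6) = 6.

V = 6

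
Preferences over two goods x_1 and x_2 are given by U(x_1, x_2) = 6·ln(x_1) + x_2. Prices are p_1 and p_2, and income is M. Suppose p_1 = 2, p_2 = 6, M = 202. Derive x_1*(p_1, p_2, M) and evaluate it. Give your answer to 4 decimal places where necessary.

x_1* = 18

Set MRS = p_1/p_2: (6/x_1)/1 = p_1/p_2.
So x_1*(p_1,p_2) = 6·p_2/p_1, independent of income; and x_2* = (M − 6·p_2)/p_2.
At the given prices: x_1* = 6·6/2 = 18.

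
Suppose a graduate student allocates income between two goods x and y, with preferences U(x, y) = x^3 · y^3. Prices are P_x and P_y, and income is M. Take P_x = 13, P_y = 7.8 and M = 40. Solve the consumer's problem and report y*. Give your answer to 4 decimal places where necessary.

The MRS is y/x. Set MRS = P_x/P_y.
Rearranging, P_y·y = P_x·x. Substituting into the budget gives P_x·x·(1 + 1) = M.
Demand: x*(P_x,P_y,M) = 0.5·M/P_x and y* = 0.5·M/P_y.
At P_x=13, P_y=7.8, M=40: y* = 0.5·40/7.8 = 2.5641.

y* = 2.5641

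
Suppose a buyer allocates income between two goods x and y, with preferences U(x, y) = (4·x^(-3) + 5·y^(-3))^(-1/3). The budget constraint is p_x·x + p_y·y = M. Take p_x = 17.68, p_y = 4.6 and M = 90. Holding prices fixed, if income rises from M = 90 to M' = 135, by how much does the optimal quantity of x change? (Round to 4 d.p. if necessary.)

From the CES first-order condition, (4/5)·(y/x)^(4) = p_x/p_y.
Solve for the ratio: y/x = [(5/4)·p_x/p_y]^(0.25).
With the ratio pinned down, the budget gives x* = M/(p_x + p_y·(y/x)) and y* = (y/x)·x*.
Numerically y/x = 1.480501, so x* = 90/(17.68 + 4.6·1.480501) = 3.6749.
At M' = 135: x* = 5.5124. Change: 5.5124 − 3.6749 = 1.8375.

Δx* = 1.8375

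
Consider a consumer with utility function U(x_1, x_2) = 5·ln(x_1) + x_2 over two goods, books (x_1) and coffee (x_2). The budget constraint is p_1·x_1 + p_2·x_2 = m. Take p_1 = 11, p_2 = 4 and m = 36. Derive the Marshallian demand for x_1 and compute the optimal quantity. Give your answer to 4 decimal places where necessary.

So x_1*(p_1,p_2) = 5·p_2/p_1, independent of income; and x_2* = (m − 5·p_2)/p_2.
At the given prices: x_1* = 5·4/11 = 1.8182.

x_1* = 1.8182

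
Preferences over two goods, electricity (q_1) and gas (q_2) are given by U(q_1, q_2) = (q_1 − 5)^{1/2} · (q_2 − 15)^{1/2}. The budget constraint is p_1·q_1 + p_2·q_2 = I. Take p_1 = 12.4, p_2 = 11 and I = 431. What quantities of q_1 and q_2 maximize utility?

q_1* = 13.2258, q_2* = 24.2727

Let q_1' = q_1−5, q_2' = q_2−15. MRS = q_2'/q_1' = p_1/p_2.
After buying the subsistence bundle (5, 15), a share 0.5 of the remaining income goes to q_1: q_1* = 5 + 0.5·(I − 5p_1 − 15p_2)/p_1.
Discretionary income = 431 − 5·12.4 − 15·11 = 204; q_1* = 5 + 0.5·204/12.4 = 13.2258; q_2* = 15 + 0.5·204/11 = 24.2727.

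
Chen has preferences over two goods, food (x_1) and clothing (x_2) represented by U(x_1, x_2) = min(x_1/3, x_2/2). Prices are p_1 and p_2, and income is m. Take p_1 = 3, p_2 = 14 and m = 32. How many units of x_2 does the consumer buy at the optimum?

Leontief preferences: the optimum is at the kink where x_1/3 = x_2/2, i.e. x_2 = (2/3)·x_1.
Budget: p_1·x_1 + p_2·(2/3)·x_1 = m, so (3·p_1 + 2·p_2)·x_1 = 3·m.
Demand: x_1*(p_1,p_2,m) = 3·m/(3·p_1 + 2·p_2), x_2* = 2·m/(3·p_1 + 2·p_2).
Here 3·3 + 2·14 = 37, giving x_2* = 1.7297.

x_2* = 1.7297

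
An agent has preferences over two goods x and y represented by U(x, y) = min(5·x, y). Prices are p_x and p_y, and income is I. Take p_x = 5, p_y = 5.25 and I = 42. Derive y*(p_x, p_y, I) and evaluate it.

Demand: x*(p_x,p_y,I) = I/(p_x + 5·p_y), y* = 5·I/(p_x + 5·p_y).
Here 5 + 5·5.25 = 31.25, giving y* = 6.72.

y* = 6.72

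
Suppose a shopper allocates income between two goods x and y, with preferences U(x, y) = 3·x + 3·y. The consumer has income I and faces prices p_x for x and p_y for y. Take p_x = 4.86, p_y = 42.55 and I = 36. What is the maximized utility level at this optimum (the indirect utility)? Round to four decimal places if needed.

Linear utility — the consumer picks whichever good has higher MU/price: 3/4.86 = 0.6173 vs 3/42.55 = 0.0705.
x gives more utility per dollar, so spend all income on x: x* = I/p_x, y* = 0.
Numerically: x* = 7.4074, y* = 0.
Utility at the optimum: U(7.4074, 0) = 22.2222.

V = 22.2222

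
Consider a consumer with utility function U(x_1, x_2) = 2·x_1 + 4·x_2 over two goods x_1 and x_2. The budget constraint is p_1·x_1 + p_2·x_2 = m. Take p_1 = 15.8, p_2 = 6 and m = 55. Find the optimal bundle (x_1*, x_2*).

Perfect substitutes: compare marginal utility per dollar. 2/p_1 vs 4/p_2 → 0.1266 vs 0.6667.
x_2 gives more utility per dollar, so spend all income on x_2: x_2* = m/p_2, x_1* = 0.
Numerically: x_1* = 0, x_2* = 9.1667.

x_1* = 0, x_2* = 9.1667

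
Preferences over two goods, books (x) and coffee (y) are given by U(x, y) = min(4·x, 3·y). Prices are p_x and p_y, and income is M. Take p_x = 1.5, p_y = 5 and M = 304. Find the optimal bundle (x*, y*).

Leontief preferences: the optimum is at the kink where x/3 = y/4, i.e. y = (4/3)·x.
Budget: p_x·x + p_y·(4/3)·x = M, so (3·p_x + 4·p_y)·x = 3·M.
Demand: x*(p_x,p_y,M) = 3·M/(3·p_x + 4·p_y), y* = 4·M/(3·p_x + 4·p_y).
Here 3·1.5 + 4·5 = 24.5, giving x* = 37.2245 and y* = 49.6327.

x* = 37.2245, y* = 49.6327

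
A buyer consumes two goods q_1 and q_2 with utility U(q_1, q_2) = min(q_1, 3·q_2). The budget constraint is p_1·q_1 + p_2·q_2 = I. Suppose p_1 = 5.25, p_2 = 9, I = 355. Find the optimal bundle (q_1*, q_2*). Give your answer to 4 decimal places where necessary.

q_1* = 43.0303, q_2* = 14.3434

Leontief preferences: the optimum is at the kink where q_1/3 = q_2/1, i.e. q_2 = (1/3)·q_1.
Budget: p_1·q_1 + p_2·(1/3)·q_1 = I, so (3·p_1 + p_2)·q_1 = 3·I.
Demand: q_1*(p_1,p_2,I) = 3·I/(3·p_1 + p_2), q_2* = I/(3·p_1 + p_2).
Here 3·5.25 + 9 = 24.75, giving q_1* = 43.0303 and q_2* = 14.3434.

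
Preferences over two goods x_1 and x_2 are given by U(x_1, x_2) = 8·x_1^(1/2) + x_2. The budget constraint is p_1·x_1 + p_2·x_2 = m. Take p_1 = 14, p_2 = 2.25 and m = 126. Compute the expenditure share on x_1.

share on x_1 = 0.0459

Utility is quasi-linear in x_2; the FOC for x_1 is 4/√x_1 = p_1/p_2.
Thus x_1* = (4·p_2/p_1)² — independent of m — with the rest of income spent on x_2.
Plugging in: x_1* = (4·2.25/14)² = 0.4133, x_2* = 53.4286.
Expenditure on x_1: 14·0.4133 = 5.7857; share = 0.0459.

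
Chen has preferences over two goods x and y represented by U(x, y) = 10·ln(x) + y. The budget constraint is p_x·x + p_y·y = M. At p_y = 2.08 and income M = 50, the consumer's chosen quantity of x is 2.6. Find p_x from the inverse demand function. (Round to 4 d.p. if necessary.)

p_x = 8

Set MRS = p_x/p_y: (10/x)/1 = p_x/p_y.
So x*(p_x,p_y) = 10·p_y/p_x, independent of income; and y* = (M − 10·p_y)/p_y.
Set x* = 2.6 in the demand function and solve for p_x: p_x = 8.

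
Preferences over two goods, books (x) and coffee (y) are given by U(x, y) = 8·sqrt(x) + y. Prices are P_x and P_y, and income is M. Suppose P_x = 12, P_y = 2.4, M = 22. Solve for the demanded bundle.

x* = 0.64, y* = 5.9667

Utility is quasi-linear in y; the FOC for x is 4/√x = P_x/P_y.
Solve: √x = 4·P_y/P_x, so x*(P_x,P_y) = (4·P_y/P_x)², and y* = (M − P_x·x*)/P_y.
Plugging in: x* = (4·2.4/12)² = 0.64, y* = 5.9667.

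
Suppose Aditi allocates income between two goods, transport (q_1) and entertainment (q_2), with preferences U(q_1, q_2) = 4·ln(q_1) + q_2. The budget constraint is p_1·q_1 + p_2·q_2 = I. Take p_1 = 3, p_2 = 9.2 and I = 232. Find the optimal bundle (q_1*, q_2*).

q_1* = 12.2667, q_2* = 21.2174

MU_q_1 = 4/q_1, MU_q_2 = 1. Tangency: 4/q_1 = p_1/p_2.
So q_1*(p_1,p_2) = 4·p_2/p_1, independent of income; and q_2* = (I − 4·p_2)/p_2.
At the given prices: q_1* = 4·9.2/3 = 12.2667, and q_2* = 21.2174.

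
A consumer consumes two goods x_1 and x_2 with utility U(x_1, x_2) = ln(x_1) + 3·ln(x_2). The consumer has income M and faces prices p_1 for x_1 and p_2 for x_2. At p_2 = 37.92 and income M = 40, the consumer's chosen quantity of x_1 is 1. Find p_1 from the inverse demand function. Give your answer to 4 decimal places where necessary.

The MRS is (1/3)·x_2/x_1. Set MRS = p_1/p_2.
Rearranging, p_2·x_2 = 3·p_1·x_1. Substituting into the budget gives p_1·x_1·(1 + 3) = M.
Demand: x_1*(p_1,p_2,M) = 0.25·M/p_1 and x_2* = 0.75·M/p_2.
Set x_1* = 1 in the demand function and solve for p_1: p_1 = 10.

p_1 = 10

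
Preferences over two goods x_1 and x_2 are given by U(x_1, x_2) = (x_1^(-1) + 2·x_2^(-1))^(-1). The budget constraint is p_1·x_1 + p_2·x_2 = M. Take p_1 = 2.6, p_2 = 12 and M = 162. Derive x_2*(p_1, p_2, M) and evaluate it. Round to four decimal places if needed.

x_2* = 10.1569

From the CES first-order condition, (1/2)·(x_2/x_1)^(2) = p_1/p_2.
Solve for the ratio: x_2/x_1 = [2·p_1/p_2]^(0.5).
With the ratio pinned down, the budget gives x_1* = M/(p_1 + p_2·(x_2/x_1)) and x_2* = (x_2/x_1)·x_1*.
Numerically x_2/x_1 = 0.658281, so x_1* = 162/(2.6 + 12·0.658281) = 15.4295 and x_2* = 0.658281·15.4295 = 10.1569.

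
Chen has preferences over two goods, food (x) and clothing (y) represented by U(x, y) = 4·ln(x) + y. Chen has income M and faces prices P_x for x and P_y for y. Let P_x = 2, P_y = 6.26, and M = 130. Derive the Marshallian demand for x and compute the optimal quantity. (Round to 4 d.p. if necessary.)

Set MRS = P_x/P_y: (4/x)/1 = P_x/P_y.
So x*(P_x,P_y) = 4·P_y/P_x, independent of income; and y* = (M − 4·P_y)/P_y.
At the given prices: x* = 4·6.26/2 = 12.52.

x* = 12.52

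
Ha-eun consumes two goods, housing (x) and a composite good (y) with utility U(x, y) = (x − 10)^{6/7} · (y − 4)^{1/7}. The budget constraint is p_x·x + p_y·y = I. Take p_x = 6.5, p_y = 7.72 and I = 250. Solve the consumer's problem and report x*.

x* = 30.3235

MRS = 6·(y−4)/(x−10). Tangency with p_x/p_y gives y−4 = (1/6)·(p_x/p_y)·(x−10).
Substituting into the budget: x* = 10 + 6/7·(I − 10·p_x − 4·p_y)/p_x, and y* = 4 + 1/7·(…)/p_y.
Discretionary income = 250 − 10·6.5 − 4·7.72 = 154.12; x* = 10 + 6/7·154.12/6.5 = 30.3235.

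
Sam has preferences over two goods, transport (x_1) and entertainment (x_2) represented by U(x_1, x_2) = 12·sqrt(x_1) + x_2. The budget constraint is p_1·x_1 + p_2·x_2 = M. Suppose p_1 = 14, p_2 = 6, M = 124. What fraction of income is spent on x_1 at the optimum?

Utility is quasi-linear in x_2; the FOC for x_1 is 6/√x_1 = p_1/p_2.
Solve: √x_1 = 6·p_2/p_1, so x_1*(p_1,p_2) = (6·p_2/p_1)², and x_2* = (M − p_1·x_1*)/p_2.
Plugging in: x_1* = (6·6/14)² = 6.6122, x_2* = 5.2381.
Expenditure on x_1: 14·6.6122 = 92.5714; share = 0.7465.

share on x_1 = 0.7465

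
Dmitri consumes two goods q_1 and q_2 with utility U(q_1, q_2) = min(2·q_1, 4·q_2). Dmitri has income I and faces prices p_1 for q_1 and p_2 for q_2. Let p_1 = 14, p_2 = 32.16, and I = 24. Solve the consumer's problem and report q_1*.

q_1* = 0.7979

Leontief preferences: the optimum is at the kink where q_1/4 = q_2/2, i.e. q_2 = (1/2)·q_1.
Budget: p_1·q_1 + p_2·(1/2)·q_1 = I, so (4·p_1 + 2·p_2)·q_1 = 4·I.
Demand: q_1*(p_1,p_2,I) = 4·I/(4·p_1 + 2·p_2), q_2* = 2·I/(4·p_1 + 2·p_2).
Here 4·14 + 2·32.16 = 120.32, giving q_1* = 0.7979.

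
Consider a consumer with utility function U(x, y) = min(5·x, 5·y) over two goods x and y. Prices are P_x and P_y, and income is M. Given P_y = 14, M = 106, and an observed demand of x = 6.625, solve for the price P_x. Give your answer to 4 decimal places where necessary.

P_x = 2

With perfect complements, no substitution: consume in ratio x:y = 5:5.
Budget: P_x·x + P_y·x = M, so (5·P_x + 5·P_y)·x = 5·M.
Demand: x*(P_x,P_y,M) = 5·M/(5·P_x + 5·P_y), y* = 5·M/(5·P_x + 5·P_y).
Set x* = 6.625 in the demand function and solve for P_x: P_x = 2.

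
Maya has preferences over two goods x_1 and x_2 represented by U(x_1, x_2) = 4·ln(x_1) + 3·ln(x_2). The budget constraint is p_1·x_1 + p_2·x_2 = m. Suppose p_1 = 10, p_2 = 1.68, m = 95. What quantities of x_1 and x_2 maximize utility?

x_1* = 5.4286, x_2* = 24.2347

The MRS is (4/3)·x_2/x_1. Set MRS = p_1/p_2.
Rearranging, p_2·x_2 = (3/4)·p_1·x_1. Substituting into the budget gives p_1·x_1·(1 + (3/4)) = m.
Demand: x_1*(p_1,p_2,m) = 4/7·m/p_1 and x_2* = 3/7·m/p_2.
At p_1=10, p_2=1.68, m=95: x_1* = 4/7·95/10 = 5.4286, x_2* = 24.2347.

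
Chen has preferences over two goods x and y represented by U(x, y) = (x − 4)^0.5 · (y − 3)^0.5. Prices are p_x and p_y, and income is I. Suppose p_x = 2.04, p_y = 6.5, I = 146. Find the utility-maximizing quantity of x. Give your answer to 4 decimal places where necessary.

x* = 33.0049

This is Cobb-Douglas in (x−4, y−3): tangency gives 0.5·p_y·(y−3) = 0.5·p_x·(x−4).
Substituting into the budget: x* = 4 + 0.5·(I − 4·p_x − 3·p_y)/p_x, and y* = 3 + 0.5·(…)/p_y.
Discretionary income = 146 − 4·2.04 − 3·6.5 = 118.34; x* = 4 + 0.5·118.34/2.04 = 33.0049.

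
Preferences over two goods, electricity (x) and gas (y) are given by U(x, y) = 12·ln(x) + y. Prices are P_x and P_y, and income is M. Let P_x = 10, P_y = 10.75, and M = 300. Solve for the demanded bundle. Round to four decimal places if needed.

Set MRS = P_x/P_y: (12/x)/1 = P_x/P_y.
So x*(P_x,P_y) = 12·P_y/P_x, independent of income; and y* = (M − 12·P_y)/P_y.
At the given prices: x* = 12·10.75/10 = 12.9, and y* = 15.907.

x* = 12.9, y* = 15.907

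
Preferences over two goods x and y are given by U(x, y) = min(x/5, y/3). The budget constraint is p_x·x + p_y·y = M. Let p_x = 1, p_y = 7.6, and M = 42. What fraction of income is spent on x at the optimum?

With perfect complements, no substitution: consume in ratio x:y = 5:3.
Budget: p_x·x + p_y·(3/5)·x = M, so (5·p_x + 3·p_y)·x = 5·M.
Demand: x*(p_x,p_y,M) = 5·M/(5·p_x + 3·p_y), y* = 3·M/(5·p_x + 3·p_y).
Here 5·1 + 3·7.6 = 27.8, giving x* = 7.554 and y* = 4.5324.
Expenditure on x: 1·7.554 = 7.554; share = 0.1799.

share on x = 0.1799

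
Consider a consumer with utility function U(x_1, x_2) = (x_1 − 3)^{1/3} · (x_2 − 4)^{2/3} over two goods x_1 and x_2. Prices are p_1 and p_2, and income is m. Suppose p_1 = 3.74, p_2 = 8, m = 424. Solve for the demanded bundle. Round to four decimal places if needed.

Let x_1' = x_1−3, x_2' = x_2−4. MRS = (1/2)·x_2'/x_1' = p_1/p_2.
Substituting into the budget: x_1* = 3 + 1/3·(m − 3·p_1 − 4·p_2)/p_1, and x_2* = 4 + 2/3·(…)/p_2.
Discretionary income = 424 − 3·3.74 − 4·8 = 380.78; x_1* = 3 + 1/3·380.78/3.74 = 36.9376; x_2* = 4 + 2/3·380.78/8 = 35.7317.

x_1* = 36.9376, x_2* = 35.7317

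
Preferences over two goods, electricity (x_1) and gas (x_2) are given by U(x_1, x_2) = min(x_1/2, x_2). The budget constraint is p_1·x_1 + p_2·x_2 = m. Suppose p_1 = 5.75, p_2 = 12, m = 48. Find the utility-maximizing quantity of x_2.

x_2* = 2.0426

Demand: x_1*(p_1,p_2,m) = 2·m/(2·p_1 + p_2), x_2* = m/(2·p_1 + p_2).
Here 2·5.75 + 12 = 23.5, giving x_2* = 2.0426.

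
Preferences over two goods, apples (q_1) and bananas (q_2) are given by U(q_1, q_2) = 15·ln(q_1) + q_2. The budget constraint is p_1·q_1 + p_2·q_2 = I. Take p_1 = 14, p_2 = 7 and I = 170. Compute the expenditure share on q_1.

So q_1*(p_1,p_2) = 15·p_2/p_1, independent of income; and q_2* = (I − 15·p_2)/p_2.
At the given prices: q_1* = 15·7/14 = 7.5, and q_2* = 9.2857.
Expenditure on q_1: 14·7.5 = 105; share = 0.6176.

share on q_1 = 0.6176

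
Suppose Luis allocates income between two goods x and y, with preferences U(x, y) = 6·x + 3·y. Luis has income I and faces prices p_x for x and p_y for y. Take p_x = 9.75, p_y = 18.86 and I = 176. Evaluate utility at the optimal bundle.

V = 108.3077

x gives more utility per dollar, so spend all income on x: x* = I/p_x, y* = 0.
Numerically: x* = 18.0513, y* = 0.
Utility at the optimum: U(18.0513, 0) = 108.3077.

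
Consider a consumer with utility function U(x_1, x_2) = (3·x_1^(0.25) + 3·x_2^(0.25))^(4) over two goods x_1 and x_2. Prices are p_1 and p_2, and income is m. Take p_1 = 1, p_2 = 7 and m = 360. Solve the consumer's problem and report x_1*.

MU_x_1 ∝ 3·x_1^(-0.75), MU_x_2 ∝ 3·x_2^(-0.75), so MRS = (x_2/x_1)^(0.75) = p_1/p_2.
Hence x_2/x_1 = (p_1/p_2)^(1/(0.75)), i.e. raised to the 4/3 power.
Substitute x_2 = (x_2/x_1)·x_1 into the budget: x_1* = m/(p_1 + p_2·(x_2/x_1)).
Numerically x_2/x_1 = 0.07468, so x_1* = 360/(1 + 7·0.07468) = 236.4131.

x_1* = 236.4131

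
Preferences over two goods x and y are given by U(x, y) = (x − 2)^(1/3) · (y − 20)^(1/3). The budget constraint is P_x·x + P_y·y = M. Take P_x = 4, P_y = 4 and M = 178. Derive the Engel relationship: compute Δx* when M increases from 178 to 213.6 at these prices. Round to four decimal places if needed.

Δx* = 4.45

MRS = (y−20)/(x−2). Tangency with P_x/P_y gives y−20 = (P_x/P_y)·(x−2).
Substituting into the budget: x* = 2 + 0.5·(M − 2·P_x − 20·P_y)/P_x, and y* = 20 + 0.5·(…)/P_y.
Discretionary income = 178 − 2·4 − 20·4 = 90; x* = 2 + 0.5·90/4 = 13.25.
At M' = 213.6: x* = 17.7. Change: 17.7 − 13.25 = 4.45.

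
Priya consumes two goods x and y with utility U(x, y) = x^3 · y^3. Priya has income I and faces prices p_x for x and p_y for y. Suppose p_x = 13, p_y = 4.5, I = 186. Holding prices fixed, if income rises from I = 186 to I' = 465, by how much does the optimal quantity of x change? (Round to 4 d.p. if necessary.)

MU_x/MU_y = (3·y)/(3·x); tangency sets this equal to p_x/p_y.
So 3·p_y·y = 3·p_x·x; combined with the budget, a share 0.5 of income goes to x.
Demand: x*(p_x,p_y,I) = 0.5·I/p_x and y* = 0.5·I/p_y.
At p_x=13, p_y=4.5, I=186: x* = 0.5·186/13 = 7.1538.
At I' = 465: x* = 17.8846. Change: 17.8846 − 7.1538 = 10.7308.

Δx* = 10.7308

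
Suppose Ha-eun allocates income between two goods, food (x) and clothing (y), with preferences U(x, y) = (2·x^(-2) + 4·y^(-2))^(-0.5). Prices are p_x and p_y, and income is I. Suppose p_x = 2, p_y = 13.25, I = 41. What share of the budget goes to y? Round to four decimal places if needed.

MU_x ∝ 2·x^(-3), MU_y ∝ 4·y^(-3), so MRS = (1/2)·(y/x)^(3) = p_x/p_y.
Solve for the ratio: y/x = [2·p_x/p_y]^(1/3).
Substitute y = (y/x)·x into the budget: x* = I/(p_x + p_y·(y/x)).
Numerically y/x = 0.670833, so x* = 41/(2 + 13.25·0.670833) = 3.7654 and y* = 0.670833·3.7654 = 2.526.
Expenditure on y: 13.25·2.526 = 33.4691; share = 0.8163.

share on y = 0.8163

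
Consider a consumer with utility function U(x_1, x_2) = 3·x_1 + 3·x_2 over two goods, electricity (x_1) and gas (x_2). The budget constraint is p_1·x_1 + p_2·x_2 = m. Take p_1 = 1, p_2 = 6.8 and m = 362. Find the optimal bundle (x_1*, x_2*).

Perfect substitutes: compare marginal utility per dollar. 3/p_1 vs 3/p_2 → 3 vs 0.4412.
x_1 gives more utility per dollar, so spend all income on x_1: x_1* = m/p_1, x_2* = 0.
Numerically: x_1* = 362, x_2* = 0.

x_1* = 362, x_2* = 0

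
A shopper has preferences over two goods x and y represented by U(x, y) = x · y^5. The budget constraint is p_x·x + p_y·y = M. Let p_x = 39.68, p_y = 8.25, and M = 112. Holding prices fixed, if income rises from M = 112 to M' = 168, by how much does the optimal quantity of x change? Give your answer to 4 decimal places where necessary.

Δx* = 0.2352

Tangency: MRS = (1/5)·y/x = p_x/p_y.
So p_y·y = 5·p_x·x; combined with the budget, a share 1/6 of income goes to x.
Demand: x*(p_x,p_y,M) = 1/6·M/p_x and y* = 5/6·M/p_y.
At p_x=39.68, p_y=8.25, M=112: x* = 1/6·112/39.68 = 0.4704.
At M' = 168: x* = 0.7056. Change: 0.7056 − 0.4704 = 0.2352.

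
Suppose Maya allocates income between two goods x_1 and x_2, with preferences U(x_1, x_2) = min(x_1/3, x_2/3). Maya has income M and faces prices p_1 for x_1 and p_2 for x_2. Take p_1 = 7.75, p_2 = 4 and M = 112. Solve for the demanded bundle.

x_1* = 9.5319, x_2* = 9.5319

Leontief preferences: the optimum is at the kink where x_1/3 = x_2/3, i.e. x_2 = x_1.
Budget: p_1·x_1 + p_2·x_1 = M, so (3·p_1 + 3·p_2)·x_1 = 3·M.
Demand: x_1*(p_1,p_2,M) = 3·M/(3·p_1 + 3·p_2), x_2* = 3·M/(3·p_1 + 3·p_2).
Here 3·7.75 + 3·4 = 35.25, giving x_1* = 9.5319 and x_2* = 9.5319.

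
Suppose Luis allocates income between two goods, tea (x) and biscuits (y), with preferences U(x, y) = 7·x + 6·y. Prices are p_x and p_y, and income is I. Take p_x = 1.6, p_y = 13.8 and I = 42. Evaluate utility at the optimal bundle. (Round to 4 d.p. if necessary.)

Perfect substitutes: compare marginal utility per dollar. 7/p_x vs 6/p_y → 4.375 vs 0.4348.
x gives more utility per dollar, so spend all income on x: x* = I/p_x, y* = 0.
Numerically: x* = 26.25, y* = 0.
Utility at the optimum: U(26.25, 0) = 183.75.

V = 183.75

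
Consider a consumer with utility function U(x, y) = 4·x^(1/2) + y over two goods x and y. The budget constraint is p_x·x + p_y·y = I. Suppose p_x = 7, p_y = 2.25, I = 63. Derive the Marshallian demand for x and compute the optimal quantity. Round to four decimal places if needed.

x* = 0.4133

Utility is quasi-linear in y; the FOC for x is 2/√x = p_x/p_y.
Solve: √x = 2·p_y/p_x, so x*(p_x,p_y) = (2·p_y/p_x)², and y* = (I − p_x·x*)/p_y.
Plugging in: x* = (2·2.25/7)² = 0.4133.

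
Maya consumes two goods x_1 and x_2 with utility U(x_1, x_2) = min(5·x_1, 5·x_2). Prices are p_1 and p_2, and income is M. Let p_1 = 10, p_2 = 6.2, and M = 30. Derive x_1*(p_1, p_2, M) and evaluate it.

x_1* = 1.8519

Leontief preferences: the optimum is at the kink where x_1/5 = x_2/5, i.e. x_2 = x_1.
Budget: p_1·x_1 + p_2·x_1 = M, so (5·p_1 + 5·p_2)·x_1 = 5·M.
Demand: x_1*(p_1,p_2,M) = 5·M/(5·p_1 + 5·p_2), x_2* = 5·M/(5·p_1 + 5·p_2).
Here 5·10 + 5·6.2 = 81, giving x_1* = 1.8519.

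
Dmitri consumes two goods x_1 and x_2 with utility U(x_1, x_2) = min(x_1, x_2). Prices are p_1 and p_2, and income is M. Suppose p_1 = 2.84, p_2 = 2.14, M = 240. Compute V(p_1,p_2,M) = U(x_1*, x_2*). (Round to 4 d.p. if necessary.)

Leontief preferences: the optimum is at the kink where x_1/1 = x_2/1, i.e. x_2 = x_1.
Budget: p_1·x_1 + p_2·x_1 = M, so (p_1 + p_2)·x_1 = M.
Demand: x_1*(p_1,p_2,M) = M/(p_1 + p_2), x_2* = M/(p_1 + p_2).
Here 2.84 + 2.14 = 4.98, giving x_1* = 48.1928 and x_2* = 48.1928.
Utility at the optimum: U(48.1928, 48.1928) = 48.1928.

V = 48.1928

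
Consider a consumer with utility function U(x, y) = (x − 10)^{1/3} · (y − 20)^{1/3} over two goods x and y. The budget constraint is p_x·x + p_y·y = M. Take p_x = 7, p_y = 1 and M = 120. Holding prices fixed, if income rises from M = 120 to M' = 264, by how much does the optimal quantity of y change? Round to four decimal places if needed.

After buying the subsistence bundle (10, 20), a share 0.5 of the remaining income goes to x: x* = 10 + 0.5·(M − 10p_x − 20p_y)/p_x.
Discretionary income = 120 − 10·7 − 20·1 = 30; y* = 20 + 0.5·30/1 = 35.
At M' = 264: y* = 107. Change: 107 − 35 = 72.

Δy* = 72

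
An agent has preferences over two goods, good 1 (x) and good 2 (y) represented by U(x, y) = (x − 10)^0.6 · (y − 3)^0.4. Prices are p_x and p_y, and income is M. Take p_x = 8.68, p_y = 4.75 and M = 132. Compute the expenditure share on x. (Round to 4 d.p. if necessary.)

Let x' = x−10, y' = y−3. MRS = (3/2)·y'/x' = p_x/p_y.
After buying the subsistence bundle (10, 3), a share 0.6 of the remaining income goes to x: x* = 10 + 0.6·(M − 10p_x − 3p_y)/p_x.
Discretionary income = 132 − 10·8.68 − 3·4.75 = 30.95; x* = 10 + 0.6·30.95/8.68 = 12.1394; y* = 3 + 0.4·30.95/4.75 = 5.6063.
Expenditure on x: 8.68·12.1394 = 105.37; share = 0.7983.

share on x = 0.7983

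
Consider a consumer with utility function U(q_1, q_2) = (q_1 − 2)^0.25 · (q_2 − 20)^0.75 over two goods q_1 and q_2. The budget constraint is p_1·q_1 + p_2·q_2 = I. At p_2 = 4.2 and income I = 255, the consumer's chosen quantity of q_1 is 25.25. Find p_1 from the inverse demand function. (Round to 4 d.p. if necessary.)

p_1 = 1.8

Let q_1' = q_1−2, q_2' = q_2−20. MRS = (1/3)·q_2'/q_1' = p_1/p_2.
Substituting into the budget: q_1* = 2 + 0.25·(I − 2·p_1 − 20·p_2)/p_1, and q_2* = 20 + 0.75·(…)/p_2.
Set q_1* = 25.25 in the demand function and solve for p_1: p_1 = 1.8.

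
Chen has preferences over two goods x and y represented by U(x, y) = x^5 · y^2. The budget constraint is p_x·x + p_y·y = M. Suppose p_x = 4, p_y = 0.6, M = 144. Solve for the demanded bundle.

x* = 25.7143, y* = 68.5714

Tangency: MRS = (5/2)·y/x = p_x/p_y.
Rearranging, p_y·y = (2/5)·p_x·x. Substituting into the budget gives p_x·x·(1 + (2/5)) = M.
Demand: x*(p_x,p_y,M) = 5/7·M/p_x and y* = 2/7·M/p_y.
At p_x=4, p_y=0.6, M=144: x* = 5/7·144/4 = 25.7143, y* = 68.5714.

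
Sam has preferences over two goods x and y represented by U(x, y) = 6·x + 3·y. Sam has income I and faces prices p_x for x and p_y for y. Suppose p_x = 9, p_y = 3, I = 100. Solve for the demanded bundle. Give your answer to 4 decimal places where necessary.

Perfect substitutes: compare marginal utility per dollar. 6/p_x vs 3/p_y → 0.6667 vs 1.
y gives more utility per dollar, so spend all income on y: y* = I/p_y, x* = 0.
Numerically: x* = 0, y* = 33.3333.

x* = 0, y* = 33.3333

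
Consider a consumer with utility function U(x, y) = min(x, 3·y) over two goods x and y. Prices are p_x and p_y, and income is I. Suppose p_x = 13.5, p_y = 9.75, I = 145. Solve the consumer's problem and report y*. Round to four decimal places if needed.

y* = 2.8856

With perfect complements, no substitution: consume in ratio x:y = 3:1.
Budget: p_x·x + p_y·(1/3)·x = I, so (3·p_x + p_y)·x = 3·I.
Demand: x*(p_x,p_y,I) = 3·I/(3·p_x + p_y), y* = I/(3·p_x + p_y).
Here 3·13.5 + 9.75 = 50.25, giving y* = 2.8856.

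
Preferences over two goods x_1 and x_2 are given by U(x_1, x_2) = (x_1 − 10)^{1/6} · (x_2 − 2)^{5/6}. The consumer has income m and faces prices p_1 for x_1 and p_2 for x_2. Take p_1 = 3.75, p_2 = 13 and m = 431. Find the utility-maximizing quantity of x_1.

Let x_1' = x_1−10, x_2' = x_2−2. MRS = (1/5)·x_2'/x_1' = p_1/p_2.
After buying the subsistence bundle (10, 2), a share 1/6 of the remaining income goes to x_1: x_1* = 10 + 1/6·(m − 10p_1 − 2p_2)/p_1.
Discretionary income = 431 − 10·3.75 − 2·13 = 367.5; x_1* = 10 + 1/6·367.5/3.75 = 26.3333.

x_1* = 26.3333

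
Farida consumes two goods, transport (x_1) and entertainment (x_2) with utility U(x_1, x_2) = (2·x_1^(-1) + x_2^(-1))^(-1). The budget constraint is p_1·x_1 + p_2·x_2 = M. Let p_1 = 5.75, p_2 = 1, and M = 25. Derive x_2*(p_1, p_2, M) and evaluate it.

x_2* = 5.6932

From the CES first-order condition, 2·(x_2/x_1)^(2) = p_1/p_2.
Hence x_2/x_1 = ((1/2)·p_1/p_2)^(1/(2)), i.e. raised to the 0.5 power.
Substitute x_2 = (x_2/x_1)·x_1 into the budget: x_1* = M/(p_1 + p_2·(x_2/x_1)).
Numerically x_2/x_1 = 1.695582, so x_1* = 25/(5.75 + 1·1.695582) = 3.3577 and x_2* = 1.695582·3.3577 = 5.6932.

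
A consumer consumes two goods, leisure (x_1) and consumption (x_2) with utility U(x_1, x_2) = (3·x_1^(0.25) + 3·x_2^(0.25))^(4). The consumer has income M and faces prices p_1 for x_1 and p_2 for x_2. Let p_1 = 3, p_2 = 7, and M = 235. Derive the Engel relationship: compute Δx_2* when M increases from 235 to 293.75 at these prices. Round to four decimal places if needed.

Δx_2* = 3.6077

From the CES first-order condition, (x_2/x_1)^(0.75) = p_1/p_2.
Hence x_2/x_1 = (p_1/p_2)^(1/(0.75)), i.e. raised to the 4/3 power.
With the ratio pinned down, the budget gives x_1* = M/(p_1 + p_2·(x_2/x_1)) and x_2* = (x_2/x_1)·x_1*.
Numerically x_2/x_1 = 0.32312, so x_1* = 235/(3 + 7·0.32312) = 44.6612 and x_2* = 0.32312·44.6612 = 14.4309.
At M' = 293.75: x_2* = 18.0387. Change: 18.0387 − 14.4309 = 3.6077.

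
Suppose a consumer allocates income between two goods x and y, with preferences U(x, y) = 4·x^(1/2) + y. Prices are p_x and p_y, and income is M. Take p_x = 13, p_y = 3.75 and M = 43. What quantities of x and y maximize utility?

Set MRS = p_x/p_y: 2·x^(−1/2) = p_x/p_y.
Thus x* = (2·p_y/p_x)² — independent of M — with the rest of income spent on y.
Plugging in: x* = (2·3.75/13)² = 0.3328, y* = 10.3128.

x* = 0.3328, y* = 10.3128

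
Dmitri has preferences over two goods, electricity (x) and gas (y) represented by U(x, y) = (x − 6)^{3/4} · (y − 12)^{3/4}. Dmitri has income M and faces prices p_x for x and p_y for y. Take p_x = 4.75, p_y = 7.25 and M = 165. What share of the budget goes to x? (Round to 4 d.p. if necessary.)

MRS = (y−12)/(x−6). Tangency with p_x/p_y gives y−12 = (p_x/p_y)·(x−6).
After buying the subsistence bundle (6, 12), a share 0.5 of the remaining income goes to x: x* = 6 + 0.5·(M − 6p_x − 12p_y)/p_x.
Discretionary income = 165 − 6·4.75 − 12·7.25 = 49.5; x* = 6 + 0.5·49.5/4.75 = 11.2105; y* = 12 + 0.5·49.5/7.25 = 15.4138.
Expenditure on x: 4.75·11.2105 = 53.25; share = 0.3227.

share on x = 0.3227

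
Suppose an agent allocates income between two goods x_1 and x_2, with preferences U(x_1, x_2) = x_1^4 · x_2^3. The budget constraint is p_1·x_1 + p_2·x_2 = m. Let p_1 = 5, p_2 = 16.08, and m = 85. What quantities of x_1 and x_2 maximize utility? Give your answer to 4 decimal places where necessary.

MU_x_1/MU_x_2 = (4·x_2)/(3·x_1); tangency sets this equal to p_1/p_2.
So 4·p_2·x_2 = 3·p_1·x_1; combined with the budget, a share 4/7 of income goes to x_1.
Demand: x_1*(p_1,p_2,m) = 4/7·m/p_1 and x_2* = 3/7·m/p_2.
At p_1=5, p_2=16.08, m=85: x_1* = 4/7·85/5 = 9.7143, x_2* = 2.2655.

x_1* = 9.7143, x_2* = 2.2655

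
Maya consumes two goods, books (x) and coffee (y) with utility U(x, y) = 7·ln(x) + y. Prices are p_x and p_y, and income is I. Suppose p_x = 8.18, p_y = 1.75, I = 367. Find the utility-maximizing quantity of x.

x* = 1.4976

MU_x = 7/x, MU_y = 1. Tangency: 7/x = p_x/p_y.
So x*(p_x,p_y) = 7·p_y/p_x, independent of income; and y* = (I − 7·p_y)/p_y.
At the given prices: x* = 7·1.75/8.18 = 1.4976.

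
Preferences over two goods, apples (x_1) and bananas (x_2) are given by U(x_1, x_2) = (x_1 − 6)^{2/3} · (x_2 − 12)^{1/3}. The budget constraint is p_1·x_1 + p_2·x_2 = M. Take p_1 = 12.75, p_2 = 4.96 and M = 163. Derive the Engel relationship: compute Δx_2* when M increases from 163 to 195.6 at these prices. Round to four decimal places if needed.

Discretionary income = 163 − 6·12.75 − 12·4.96 = 26.98; x_2* = 12 + 1/3·26.98/4.96 = 13.8132.
At M' = 195.6: x_2* = 16.004. Change: 16.004 − 13.8132 = 2.1909.

Δx_2* = 2.1909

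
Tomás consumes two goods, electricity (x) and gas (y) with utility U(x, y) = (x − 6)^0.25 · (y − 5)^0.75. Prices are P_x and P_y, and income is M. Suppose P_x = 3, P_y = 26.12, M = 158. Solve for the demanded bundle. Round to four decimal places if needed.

MRS = (1/3)·(y−5)/(x−6). Tangency with P_x/P_y gives y−5 = 3·(P_x/P_y)·(x−6).
Substituting into the budget: x* = 6 + 0.25·(M − 6·P_x − 5·P_y)/P_x, and y* = 5 + 0.75·(…)/P_y.
Discretionary income = 158 − 6·3 − 5·26.12 = 9.4; x* = 6 + 0.25·9.4/3 = 6.7833; y* = 5 + 0.75·9.4/26.12 = 5.2699.

x* = 6.7833, y* = 5.2699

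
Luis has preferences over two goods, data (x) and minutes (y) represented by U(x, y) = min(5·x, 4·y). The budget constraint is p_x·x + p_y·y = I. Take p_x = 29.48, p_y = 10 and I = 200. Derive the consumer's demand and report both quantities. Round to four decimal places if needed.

x* = 4.7642, y* = 5.9552

Leontief preferences: the optimum is at the kink where x/4 = y/5, i.e. y = (5/4)·x.
Budget: p_x·x + p_y·(5/4)·x = I, so (4·p_x + 5·p_y)·x = 4·I.
Demand: x*(p_x,p_y,I) = 4·I/(4·p_x + 5·p_y), y* = 5·I/(4·p_x + 5·p_y).
Here 4·29.48 + 5·10 = 167.92, giving x* = 4.7642 and y* = 5.9552.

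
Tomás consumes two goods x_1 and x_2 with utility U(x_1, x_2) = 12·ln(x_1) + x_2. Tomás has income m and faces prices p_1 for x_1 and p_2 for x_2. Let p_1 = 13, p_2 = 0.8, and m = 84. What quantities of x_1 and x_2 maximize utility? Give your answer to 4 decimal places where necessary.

Set MRS = p_1/p_2: (12/x_1)/1 = p_1/p_2.
So x_1*(p_1,p_2) = 12·p_2/p_1, independent of income; and x_2* = (m − 12·p_2)/p_2.
At the given prices: x_1* = 12·0.8/13 = 0.7385, and x_2* = 93.

x_1* = 0.7385, x_2* = 93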